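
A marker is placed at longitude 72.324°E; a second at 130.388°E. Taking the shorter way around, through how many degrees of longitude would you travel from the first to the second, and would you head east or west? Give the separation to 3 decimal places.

Raw difference: 130.388 − 72.324 = 58.064°.
Normalise into (−180°, 180°]: 58.064° stays 58.064°.
Positive ⇒ the second point lies to the east; separation 58.064°.

58.064° east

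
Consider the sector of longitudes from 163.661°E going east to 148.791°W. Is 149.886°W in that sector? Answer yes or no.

Yes

Band width going east from +163.661° to -148.791°: ((-148.791 − 163.661) mod 360) = 47.548°.
Offset of -149.886° east of the west edge: ((-149.886 − 163.661) mod 360) = 46.453°.
46.453° ≤ 47.548° ⇒ inside.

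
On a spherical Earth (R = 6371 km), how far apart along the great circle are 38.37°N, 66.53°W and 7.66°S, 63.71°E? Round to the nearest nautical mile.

Δλ = 63.71 − -66.53 = 130.24°.
Δφ = -7.66 − 38.37 = -46.03°.
a = sin²(Δφ/2) + cos φ₁ · cos φ₂ · sin²(Δλ/2) = 0.792345.
c = 2·atan2(√a, √(1−a)) = 2.19529 rad → d = 6371·c ≈ 13986.22 km ≈ 7551.95 nmi.

7552 nmi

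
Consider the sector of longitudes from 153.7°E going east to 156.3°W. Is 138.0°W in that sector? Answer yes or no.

Band width going east from +153.7° to -156.3°: ((-156.3 − 153.7) mod 360) = 50.0°.
Offset of -138.0° east of the west edge: ((-138.0 − 153.7) mod 360) = 68.3°.
68.3° > 50.0° ⇒ outside.

No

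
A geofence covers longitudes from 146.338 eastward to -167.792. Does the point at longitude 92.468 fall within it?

No

Band width going east from +146.338° to -167.792°: ((-167.792 − 146.338) mod 360) = 45.870°.
Offset of +92.468° east of the west edge: ((92.468 − 146.338) mod 360) = 306.130°.
306.130° > 45.870° ⇒ outside.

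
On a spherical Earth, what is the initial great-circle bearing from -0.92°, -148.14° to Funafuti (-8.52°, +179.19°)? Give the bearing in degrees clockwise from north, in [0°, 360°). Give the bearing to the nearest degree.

Δλ = 179.19 − -148.14 = 327.33°; wrapped into (−180°, 180°]: -32.67°.
θ = atan2( sin Δλ · cos φ₂ , cos φ₁ · sin φ₂ − sin φ₁ · cos φ₂ · cos Δλ )
  = atan2(-0.53384, -0.13477) = -104.168° → normalised to [0°, 360°): 255.832°.

256°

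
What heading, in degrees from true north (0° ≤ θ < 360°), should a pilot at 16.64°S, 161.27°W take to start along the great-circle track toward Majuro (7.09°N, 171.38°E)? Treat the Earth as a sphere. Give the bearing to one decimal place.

309.1°

Δλ = 171.38 − -161.27 = 332.65°; wrapped into (−180°, 180°]: -27.35°.
θ = atan2( sin Δλ · cos φ₂ , cos φ₁ · sin φ₂ − sin φ₁ · cos φ₂ · cos Δλ )
  = atan2(-0.45591, 0.37066) = -50.888° → normalised to [0°, 360°): 309.112°.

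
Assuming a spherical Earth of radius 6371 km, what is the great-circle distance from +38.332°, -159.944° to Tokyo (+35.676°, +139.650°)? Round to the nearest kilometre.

5275 km

Δλ = 139.650 − -159.944 = 299.594°; wrapped into (−180°, 180°]: -60.406°.
Δφ = 35.676 − 38.332 = -2.656°.
a = sin²(Δφ/2) + cos φ₁ · cos φ₂ · sin²(Δλ/2) = 0.161800.
c = 2·atan2(√a, √(1−a)) = 0.82793 rad → d = 6371·c ≈ 5274.76 km.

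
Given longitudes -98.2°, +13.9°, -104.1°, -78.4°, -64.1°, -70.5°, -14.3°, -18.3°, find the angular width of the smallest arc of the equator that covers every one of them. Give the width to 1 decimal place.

118.0°

Sort the longitudes: -104.1°, -98.2°, -78.4°, -70.5°, -64.1°, -18.3°, -14.3°, +13.9°.
Eastward gaps between consecutive values (wrapping around): 5.9°, 19.8°, 7.9°, 6.4°, 45.8°, 4.0°, 28.2°, 242.0°.
Largest gap = 242.0° ⇒ minimal covering band is its complement: 360° − 242.0° = 118.0°.
Band runs from -104.1° eastward to +13.9°.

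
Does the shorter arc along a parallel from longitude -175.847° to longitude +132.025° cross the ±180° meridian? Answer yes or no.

Naïve |132.025 − -175.847| = 307.872° > 180°, so the shorter arc goes the other way round — across 180°.
Signed shortest Δλ = ((132.025 − -175.847 + 180) mod 360) − 180 = -52.128°.
Going west by 52.128° from -175.847° passes through 180° before reaching +132.025°.

Yes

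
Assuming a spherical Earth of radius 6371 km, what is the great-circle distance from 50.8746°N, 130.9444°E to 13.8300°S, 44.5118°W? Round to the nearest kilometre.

Δλ = -44.5118 − 130.9444 = -175.4562°.
Δφ = -13.8300 − 50.8746 = -64.7046°.
a = sin²(Δφ/2) + cos φ₁ · cos φ₂ · sin²(Δλ/2) = 0.898121.
c = 2·atan2(√a, √(1−a)) = 2.49185 rad → d = 6371·c ≈ 15875.59 km.

15876 km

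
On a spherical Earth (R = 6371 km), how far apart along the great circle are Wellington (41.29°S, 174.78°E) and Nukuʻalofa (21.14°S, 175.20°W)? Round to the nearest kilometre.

Δλ = -175.20 − 174.78 = -349.98°; wrapped into (−180°, 180°]: 10.02°.
Δφ = -21.14 − -41.29 = 20.15°.
a = sin²(Δφ/2) + cos φ₁ · cos φ₂ · sin²(Δλ/2) = 0.035948.
c = 2·atan2(√a, √(1−a)) = 0.38151 rad → d = 6371·c ≈ 2430.58 km.

2431 km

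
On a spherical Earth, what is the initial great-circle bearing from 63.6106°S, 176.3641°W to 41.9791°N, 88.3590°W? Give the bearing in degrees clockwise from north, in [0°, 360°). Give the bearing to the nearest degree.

67°

Δλ = -88.3590 − -176.3641 = 88.0051°.
θ = atan2( sin Δλ · cos φ₂ , cos φ₁ · sin φ₂ − sin φ₁ · cos φ₂ · cos Δλ )
  = atan2(0.74294, 0.32047) = 66.667° → normalised to [0°, 360°): 66.667°.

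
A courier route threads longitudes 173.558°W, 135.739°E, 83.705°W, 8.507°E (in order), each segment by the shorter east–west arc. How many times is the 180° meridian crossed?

Leg 1: -173.558° → +135.739°, shortest Δλ = -50.703° (west) — crosses 180°.
Leg 2: +135.739° → -83.705°, shortest Δλ = 140.556° (east) — crosses 180°.
Leg 3: -83.705° → +8.507°, shortest Δλ = 92.212° (east) — does not cross 180°.
Total crossings: 2.

2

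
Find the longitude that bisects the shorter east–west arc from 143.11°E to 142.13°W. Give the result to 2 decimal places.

179.51°W

Signed shortest Δλ from +143.11° to -142.13° is +74.76°.
Midpoint longitude = +143.11° + (+74.76°)/2 = +143.11° + 37.38° = +180.49°.
Normalise into (−180°, 180°]: -179.51°.
(The naïve average (+143.11 + -142.13)/2 = 0.49° is on the wrong side of the globe.)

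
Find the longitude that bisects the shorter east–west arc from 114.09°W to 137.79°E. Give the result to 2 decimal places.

168.15°W

Signed shortest Δλ from -114.09° to +137.79° is -108.12°.
Midpoint longitude = -114.09° + (-108.12°)/2 = -114.09° − 54.06° = -168.15°.
(The naïve average (-114.09 + +137.79)/2 = 11.85° is on the wrong side of the globe.)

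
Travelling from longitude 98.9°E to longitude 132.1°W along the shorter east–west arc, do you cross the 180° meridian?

Yes

Naïve |-132.1 − 98.9| = 231.0° > 180°, so the shorter arc goes the other way round — across 180°.
Signed shortest Δλ = ((-132.1 − 98.9 + 180) mod 360) − 180 = 129.0°.
Going east by 129.0° from +98.9° passes through 180° before reaching -132.1°.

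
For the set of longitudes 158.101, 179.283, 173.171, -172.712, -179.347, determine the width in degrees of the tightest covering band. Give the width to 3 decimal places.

29.187°

Sort the longitudes: -179.347°, -172.712°, +158.101°, +173.171°, +179.283°.
Eastward gaps between consecutive values (wrapping around): 6.635°, 330.813°, 15.070°, 6.112°, 1.370°.
Largest gap = 330.813° ⇒ minimal covering band is its complement: 360° − 330.813° = 29.187°.
Band runs from +158.101° eastward to -172.712°, crossing the antimeridian.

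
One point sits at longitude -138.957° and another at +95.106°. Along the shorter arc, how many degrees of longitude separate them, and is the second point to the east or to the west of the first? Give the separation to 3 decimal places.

Raw difference: 95.106 − -138.957 = 234.063°.
Normalise into (−180°, 180°]: 234.063° − 360° = -125.937°.
Negative ⇒ the second point lies to the west; separation 125.937°.

125.937° west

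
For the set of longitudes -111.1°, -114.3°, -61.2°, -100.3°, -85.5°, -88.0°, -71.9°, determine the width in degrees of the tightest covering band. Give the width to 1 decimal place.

53.1°

Sort the longitudes: -114.3°, -111.1°, -100.3°, -88.0°, -85.5°, -71.9°, -61.2°.
Eastward gaps between consecutive values (wrapping around): 3.2°, 10.8°, 12.3°, 2.5°, 13.6°, 10.7°, 306.9°.
Largest gap = 306.9° ⇒ minimal covering band is its complement: 360° − 306.9° = 53.1°.
Band runs from -114.3° eastward to -61.2°.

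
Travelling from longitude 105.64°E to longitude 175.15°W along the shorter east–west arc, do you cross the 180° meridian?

Naïve |-175.15 − 105.64| = 280.79° > 180°, so the shorter arc goes the other way round — across 180°.
Signed shortest Δλ = ((-175.15 − 105.64 + 180) mod 360) − 180 = 79.21°.
Going east by 79.21° from +105.64° passes through 180° before reaching -175.15°.

Yes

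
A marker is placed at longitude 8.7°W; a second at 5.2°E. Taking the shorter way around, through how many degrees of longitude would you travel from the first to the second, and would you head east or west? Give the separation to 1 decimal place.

Raw difference: 5.2 − -8.7 = 13.9°.
Normalise into (−180°, 180°]: 13.9° stays 13.9°.
Positive ⇒ the second point lies to the east; separation 13.9°.

13.9° east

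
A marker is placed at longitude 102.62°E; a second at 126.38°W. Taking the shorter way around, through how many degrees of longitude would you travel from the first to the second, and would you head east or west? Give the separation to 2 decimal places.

Raw difference: -126.38 − 102.62 = -229.0°.
Normalise into (−180°, 180°]: -229.0° + 360° = 131.0°.
Positive ⇒ the second point lies to the east; separation 131.00°.

131.00° east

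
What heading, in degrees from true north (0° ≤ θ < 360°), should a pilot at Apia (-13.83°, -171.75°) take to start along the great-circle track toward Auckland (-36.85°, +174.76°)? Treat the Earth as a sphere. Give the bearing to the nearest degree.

Δλ = 174.76 − -171.75 = 346.51°; wrapped into (−180°, 180°]: -13.49°.
θ = atan2( sin Δλ · cos φ₂ , cos φ₁ · sin φ₂ − sin φ₁ · cos φ₂ · cos Δλ )
  = atan2(-0.18667, -0.39633) = -154.780° → normalised to [0°, 360°): 205.220°.

205°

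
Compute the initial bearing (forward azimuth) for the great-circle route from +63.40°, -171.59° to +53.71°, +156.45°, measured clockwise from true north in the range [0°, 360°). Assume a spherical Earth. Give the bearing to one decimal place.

254.3°

Δλ = 156.45 − -171.59 = 328.04°; wrapped into (−180°, 180°]: -31.96°.
θ = atan2( sin Δλ · cos φ₂ , cos φ₁ · sin φ₂ − sin φ₁ · cos φ₂ · cos Δλ )
  = atan2(-0.31329, -0.08810) = -105.706° → normalised to [0°, 360°): 254.294°.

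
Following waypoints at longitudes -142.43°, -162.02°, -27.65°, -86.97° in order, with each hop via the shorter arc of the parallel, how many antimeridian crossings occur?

Leg 1: -142.43° → -162.02°, shortest Δλ = -19.59° (west) — does not cross 180°.
Leg 2: -162.02° → -27.65°, shortest Δλ = 134.37° (east) — does not cross 180°.
Leg 3: -27.65° → -86.97°, shortest Δλ = -59.32° (west) — does not cross 180°.
Total crossings: 0.

0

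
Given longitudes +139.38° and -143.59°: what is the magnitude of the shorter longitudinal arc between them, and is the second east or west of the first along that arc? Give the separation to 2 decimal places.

Raw difference: -143.59 − 139.38 = -282.97°.
Normalise into (−180°, 180°]: -282.97° + 360° = 77.03°.
Positive ⇒ the second point lies to the east; separation 77.03°.

77.03° east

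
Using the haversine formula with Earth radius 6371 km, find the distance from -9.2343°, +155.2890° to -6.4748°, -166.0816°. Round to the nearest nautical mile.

2302 nmi

Δλ = -166.0816 − 155.2890 = -321.3706°; wrapped into (−180°, 180°]: 38.6294°.
Δφ = -6.4748 − -9.2343 = 2.7595°.
a = sin²(Δφ/2) + cos φ₁ · cos φ₂ · sin²(Δλ/2) = 0.107873.
c = 2·atan2(√a, √(1−a)) = 0.66930 rad → d = 6371·c ≈ 4264.14 km ≈ 2302.45 nmi.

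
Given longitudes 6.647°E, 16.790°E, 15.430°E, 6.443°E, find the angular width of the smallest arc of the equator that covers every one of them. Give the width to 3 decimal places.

10.347°

Sort the longitudes: +6.443°, +6.647°, +15.430°, +16.790°.
Eastward gaps between consecutive values (wrapping around): 0.204°, 8.783°, 1.360°, 349.653°.
Largest gap = 349.653° ⇒ minimal covering band is its complement: 360° − 349.653° = 10.347°.
Band runs from +6.443° eastward to +16.790°.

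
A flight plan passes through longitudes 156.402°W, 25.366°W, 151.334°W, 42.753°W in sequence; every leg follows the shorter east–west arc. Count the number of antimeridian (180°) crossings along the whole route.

Leg 1: -156.402° → -25.366°, shortest Δλ = 131.036° (east) — does not cross 180°.
Leg 2: -25.366° → -151.334°, shortest Δλ = -125.968° (west) — does not cross 180°.
Leg 3: -151.334° → -42.753°, shortest Δλ = 108.581° (east) — does not cross 180°.
Total crossings: 0.

0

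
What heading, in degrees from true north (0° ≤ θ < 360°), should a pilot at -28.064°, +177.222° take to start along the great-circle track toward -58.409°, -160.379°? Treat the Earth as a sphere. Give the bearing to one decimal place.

159.1°

Δλ = -160.379 − 177.222 = -337.601°; wrapped into (−180°, 180°]: 22.399°.
θ = atan2( sin Δλ · cos φ₂ , cos φ₁ · sin φ₂ − sin φ₁ · cos φ₂ · cos Δλ )
  = atan2(0.19962, -0.52380) = 159.139° → normalised to [0°, 360°): 159.139°.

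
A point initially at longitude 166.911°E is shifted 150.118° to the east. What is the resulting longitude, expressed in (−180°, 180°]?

Start at +166.911°; shift +150.118° → +317.029°.
+317.029° lies outside (−180°, 180°]; subtract 360° → -42.971°.

42.971°W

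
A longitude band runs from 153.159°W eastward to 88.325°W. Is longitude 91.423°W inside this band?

Yes

Band width going east from -153.159° to -88.325°: ((-88.325 − -153.159) mod 360) = 64.834°.
Offset of -91.423° east of the west edge: ((-91.423 − -153.159) mod 360) = 61.736°.
61.736° ≤ 64.834° ⇒ inside.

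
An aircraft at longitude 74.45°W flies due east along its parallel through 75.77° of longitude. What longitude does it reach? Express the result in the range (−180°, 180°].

Start at -74.45°; shift +75.77° → +1.32°.
+1.32° already lies in (−180°, 180°].

1.32°E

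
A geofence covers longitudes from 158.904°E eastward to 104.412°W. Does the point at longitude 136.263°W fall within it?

Yes

Band width going east from +158.904° to -104.412°: ((-104.412 − 158.904) mod 360) = 96.684°.
Offset of -136.263° east of the west edge: ((-136.263 − 158.904) mod 360) = 64.833°.
64.833° ≤ 96.684° ⇒ inside.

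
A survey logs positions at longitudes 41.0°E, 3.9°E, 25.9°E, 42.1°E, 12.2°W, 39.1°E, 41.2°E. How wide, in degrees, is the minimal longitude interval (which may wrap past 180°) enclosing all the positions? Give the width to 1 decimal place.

Sort the longitudes: -12.2°, +3.9°, +25.9°, +39.1°, +41.0°, +41.2°, +42.1°.
Eastward gaps between consecutive values (wrapping around): 16.1°, 22.0°, 13.2°, 1.9°, 0.2°, 0.9°, 305.7°.
Largest gap = 305.7° ⇒ minimal covering band is its complement: 360° − 305.7° = 54.3°.
Band runs from -12.2° eastward to +42.1°.

54.3°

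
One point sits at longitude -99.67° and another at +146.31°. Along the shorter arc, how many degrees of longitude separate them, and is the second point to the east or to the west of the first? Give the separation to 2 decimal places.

114.02° west

Raw difference: 146.31 − -99.67 = 245.98°.
Normalise into (−180°, 180°]: 245.98° − 360° = -114.02°.
Negative ⇒ the second point lies to the west; separation 114.02°.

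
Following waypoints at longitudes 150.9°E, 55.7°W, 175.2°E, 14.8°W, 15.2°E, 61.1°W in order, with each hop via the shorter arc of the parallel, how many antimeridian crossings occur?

3

Leg 1: +150.9° → -55.7°, shortest Δλ = 153.4° (east) — crosses 180°.
Leg 2: -55.7° → +175.2°, shortest Δλ = -129.1° (west) — crosses 180°.
Leg 3: +175.2° → -14.8°, shortest Δλ = 170.0° (east) — crosses 180°.
Leg 4: -14.8° → +15.2°, shortest Δλ = 30.0° (east) — does not cross 180°.
Leg 5: +15.2° → -61.1°, shortest Δλ = -76.3° (west) — does not cross 180°.
Total crossings: 3.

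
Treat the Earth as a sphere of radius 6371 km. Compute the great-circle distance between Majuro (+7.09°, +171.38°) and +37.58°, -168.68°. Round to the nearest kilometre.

3942 km

Δλ = -168.68 − 171.38 = -340.06°; wrapped into (−180°, 180°]: 19.94°.
Δφ = 37.58 − 7.09 = 30.49°.
a = sin²(Δφ/2) + cos φ₁ · cos φ₂ · sin²(Δλ/2) = 0.092715.
c = 2·atan2(√a, √(1−a)) = 0.61881 rad → d = 6371·c ≈ 3942.42 km.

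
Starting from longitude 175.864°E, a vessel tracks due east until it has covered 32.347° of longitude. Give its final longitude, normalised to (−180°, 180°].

Start at +175.864°; shift +32.347° → +208.211°.
+208.211° lies outside (−180°, 180°]; subtract 360° → -151.789°.

151.789°W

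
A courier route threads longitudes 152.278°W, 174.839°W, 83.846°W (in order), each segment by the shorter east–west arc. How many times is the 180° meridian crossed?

Leg 1: -152.278° → -174.839°, shortest Δλ = -22.561° (west) — does not cross 180°.
Leg 2: -174.839° → -83.846°, shortest Δλ = 90.993° (east) — does not cross 180°.
Total crossings: 0.

0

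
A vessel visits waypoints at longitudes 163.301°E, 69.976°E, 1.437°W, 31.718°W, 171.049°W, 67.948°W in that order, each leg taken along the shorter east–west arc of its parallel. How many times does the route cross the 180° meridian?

Leg 1: +163.301° → +69.976°, shortest Δλ = -93.325° (west) — does not cross 180°.
Leg 2: +69.976° → -1.437°, shortest Δλ = -71.413° (west) — does not cross 180°.
Leg 3: -1.437° → -31.718°, shortest Δλ = -30.281° (west) — does not cross 180°.
Leg 4: -31.718° → -171.049°, shortest Δλ = -139.331° (west) — does not cross 180°.
Leg 5: -171.049° → -67.948°, shortest Δλ = 103.101° (east) — does not cross 180°.
Total crossings: 0.

0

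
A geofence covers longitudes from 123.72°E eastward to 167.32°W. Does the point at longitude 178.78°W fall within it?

Yes

Band width going east from +123.72° to -167.32°: ((-167.32 − 123.72) mod 360) = 68.96°.
Offset of -178.78° east of the west edge: ((-178.78 − 123.72) mod 360) = 57.50°.
57.50° ≤ 68.96° ⇒ inside.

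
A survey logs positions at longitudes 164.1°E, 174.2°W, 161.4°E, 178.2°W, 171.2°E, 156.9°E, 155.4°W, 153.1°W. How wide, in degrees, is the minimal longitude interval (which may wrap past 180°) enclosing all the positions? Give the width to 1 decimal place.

Sort the longitudes: -178.2°, -174.2°, -155.4°, -153.1°, +156.9°, +161.4°, +164.1°, +171.2°.
Eastward gaps between consecutive values (wrapping around): 4.0°, 18.8°, 2.3°, 310.0°, 4.5°, 2.7°, 7.1°, 10.6°.
Largest gap = 310.0° ⇒ minimal covering band is its complement: 360° − 310.0° = 50.0°.
Band runs from +156.9° eastward to -153.1°, crossing the antimeridian.

50.0°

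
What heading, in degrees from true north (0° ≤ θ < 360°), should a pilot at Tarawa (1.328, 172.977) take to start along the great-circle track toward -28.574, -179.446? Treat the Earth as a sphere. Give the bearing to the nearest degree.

167°

Δλ = -179.446 − 172.977 = -352.423°; wrapped into (−180°, 180°]: 7.577°.
θ = atan2( sin Δλ · cos φ₂ , cos φ₁ · sin φ₂ − sin φ₁ · cos φ₂ · cos Δλ )
  = atan2(0.11580, -0.49834) = 166.918° → normalised to [0°, 360°): 166.918°.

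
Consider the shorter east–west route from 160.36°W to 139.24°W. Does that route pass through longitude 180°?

No

Signed shortest Δλ = ((-139.24 − -160.36 + 180) mod 360) − 180 = 21.12°.
Going east by 21.12° from -160.36° reaches -139.24° without touching 180°.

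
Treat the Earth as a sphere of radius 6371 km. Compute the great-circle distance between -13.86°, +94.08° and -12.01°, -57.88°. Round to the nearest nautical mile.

8527 nmi

Δλ = -57.88 − 94.08 = -151.96°.
Δφ = -12.01 − -13.86 = 1.85°.
a = sin²(Δφ/2) + cos φ₁ · cos φ₂ · sin²(Δλ/2) = 0.894159.
c = 2·atan2(√a, √(1−a)) = 2.47887 rad → d = 6371·c ≈ 15792.86 km ≈ 8527.46 nmi.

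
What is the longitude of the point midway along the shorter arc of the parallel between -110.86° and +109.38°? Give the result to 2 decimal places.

+179.26°

Signed shortest Δλ from -110.86° to +109.38° is -139.76°.
Midpoint longitude = -110.86° + (-139.76°)/2 = -110.86° − 69.88° = -180.74°.
Normalise into (−180°, 180°]: +179.26°.
(The naïve average (-110.86 + +109.38)/2 = -0.74° is on the wrong side of the globe.)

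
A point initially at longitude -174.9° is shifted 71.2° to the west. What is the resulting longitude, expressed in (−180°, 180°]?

Start at -174.9°; shift −71.2° → -246.1°.
-246.1° lies outside (−180°, 180°]; add 360° → +113.9°.

+113.9°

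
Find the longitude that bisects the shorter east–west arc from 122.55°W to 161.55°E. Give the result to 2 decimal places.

160.50°W

Signed shortest Δλ from -122.55° to +161.55° is -75.90°.
Midpoint longitude = -122.55° + (-75.90°)/2 = -122.55° − 37.95° = -160.50°.
(The naïve average (-122.55 + +161.55)/2 = 19.5° is on the wrong side of the globe.)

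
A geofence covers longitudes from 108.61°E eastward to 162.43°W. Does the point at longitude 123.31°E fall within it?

Band width going east from +108.61° to -162.43°: ((-162.43 − 108.61) mod 360) = 88.96°.
Offset of +123.31° east of the west edge: ((123.31 − 108.61) mod 360) = 14.70°.
14.70° ≤ 88.96° ⇒ inside.

Yes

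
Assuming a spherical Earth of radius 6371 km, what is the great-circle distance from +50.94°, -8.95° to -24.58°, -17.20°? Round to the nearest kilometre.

8436 km

Δλ = -17.20 − -8.95 = -8.25°.
Δφ = -24.58 − 50.94 = -75.52°.
a = sin²(Δφ/2) + cos φ₁ · cos φ₂ · sin²(Δλ/2) = 0.377944.
c = 2·atan2(√a, √(1−a)) = 1.32419 rad → d = 6371·c ≈ 8436.43 km.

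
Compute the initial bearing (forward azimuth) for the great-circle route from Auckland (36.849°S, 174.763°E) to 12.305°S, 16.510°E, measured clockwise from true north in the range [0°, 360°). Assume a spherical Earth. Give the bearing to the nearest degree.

207°

Δλ = 16.510 − 174.763 = -158.253°.
θ = atan2( sin Δλ · cos φ₂ , cos φ₁ · sin φ₂ − sin φ₁ · cos φ₂ · cos Δλ )
  = atan2(-0.36200, -0.71477) = -153.140° → normalised to [0°, 360°): 206.860°.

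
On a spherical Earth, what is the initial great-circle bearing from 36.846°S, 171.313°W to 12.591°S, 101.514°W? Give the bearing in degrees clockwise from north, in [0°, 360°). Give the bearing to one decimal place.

88.3°

Δλ = -101.514 − -171.313 = 69.799°.
θ = atan2( sin Δλ · cos φ₂ , cos φ₁ · sin φ₂ − sin φ₁ · cos φ₂ · cos Δλ )
  = atan2(0.91592, 0.02765) = 88.271° → normalised to [0°, 360°): 88.271°.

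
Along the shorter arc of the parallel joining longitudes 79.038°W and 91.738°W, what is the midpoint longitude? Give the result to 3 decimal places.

85.388°W

Signed shortest Δλ from -79.038° to -91.738° is -12.700°.
Midpoint longitude = -79.038° + (-12.700°)/2 = -79.038° − 6.350° = -85.388°.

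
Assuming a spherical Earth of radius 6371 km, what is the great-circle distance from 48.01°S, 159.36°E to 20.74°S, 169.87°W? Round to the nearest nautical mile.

Δλ = -169.87 − 159.36 = -329.23°; wrapped into (−180°, 180°]: 30.77°.
Δφ = -20.74 − -48.01 = 27.27°.
a = sin²(Δφ/2) + cos φ₁ · cos φ₂ · sin²(Δλ/2) = 0.099608.
c = 2·atan2(√a, √(1−a)) = 0.64219 rad → d = 6371·c ≈ 4091.42 km ≈ 2209.19 nmi.

2209 nmi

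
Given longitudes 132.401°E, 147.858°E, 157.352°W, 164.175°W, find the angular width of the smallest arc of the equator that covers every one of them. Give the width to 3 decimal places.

Sort the longitudes: -164.175°, -157.352°, +132.401°, +147.858°.
Eastward gaps between consecutive values (wrapping around): 6.823°, 289.753°, 15.457°, 47.967°.
Largest gap = 289.753° ⇒ minimal covering band is its complement: 360° − 289.753° = 70.247°.
Band runs from +132.401° eastward to -157.352°, crossing the antimeridian.

70.247°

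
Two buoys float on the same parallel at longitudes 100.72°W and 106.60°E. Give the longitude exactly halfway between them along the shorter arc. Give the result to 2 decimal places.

Signed shortest Δλ from -100.72° to +106.60° is -152.68°.
Midpoint longitude = -100.72° + (-152.68°)/2 = -100.72° − 76.34° = -177.06°.
(The naïve average (-100.72 + +106.60)/2 = 2.94° is on the wrong side of the globe.)

177.06°W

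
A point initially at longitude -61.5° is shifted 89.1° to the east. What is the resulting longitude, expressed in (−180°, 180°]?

+27.6°

Start at -61.5°; shift +89.1° → +27.6°.
+27.6° already lies in (−180°, 180°].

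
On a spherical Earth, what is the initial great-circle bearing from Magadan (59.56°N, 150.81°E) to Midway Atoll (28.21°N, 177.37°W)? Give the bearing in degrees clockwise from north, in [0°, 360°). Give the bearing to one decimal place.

131.2°

Δλ = -177.37 − 150.81 = -328.18°; wrapped into (−180°, 180°]: 31.82°.
θ = atan2( sin Δλ · cos φ₂ , cos φ₁ · sin φ₂ − sin φ₁ · cos φ₂ · cos Δλ )
  = atan2(0.46463, -0.40608) = 131.153° → normalised to [0°, 360°): 131.153°.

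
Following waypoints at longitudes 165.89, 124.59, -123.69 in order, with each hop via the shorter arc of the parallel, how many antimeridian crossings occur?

Leg 1: +165.89° → +124.59°, shortest Δλ = -41.3° (west) — does not cross 180°.
Leg 2: +124.59° → -123.69°, shortest Δλ = 111.72° (east) — crosses 180°.
Total crossings: 1.

1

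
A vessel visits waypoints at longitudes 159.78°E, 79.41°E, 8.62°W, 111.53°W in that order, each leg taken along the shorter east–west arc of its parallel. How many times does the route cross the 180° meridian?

Leg 1: +159.78° → +79.41°, shortest Δλ = -80.37° (west) — does not cross 180°.
Leg 2: +79.41° → -8.62°, shortest Δλ = -88.03° (west) — does not cross 180°.
Leg 3: -8.62° → -111.53°, shortest Δλ = -102.91° (west) — does not cross 180°.
Total crossings: 0.

0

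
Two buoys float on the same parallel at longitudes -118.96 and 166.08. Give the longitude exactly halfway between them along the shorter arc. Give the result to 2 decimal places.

Signed shortest Δλ from -118.96° to +166.08° is -74.96°.
Midpoint longitude = -118.96° + (-74.96°)/2 = -118.96° − 37.48° = -156.44°.
(The naïve average (-118.96 + +166.08)/2 = 23.56° is on the wrong side of the globe.)

-156.44°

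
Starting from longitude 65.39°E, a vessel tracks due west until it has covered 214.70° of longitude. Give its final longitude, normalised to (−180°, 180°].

Start at +65.39°; shift −214.70° → -149.31°.
-149.31° already lies in (−180°, 180°].

149.31°W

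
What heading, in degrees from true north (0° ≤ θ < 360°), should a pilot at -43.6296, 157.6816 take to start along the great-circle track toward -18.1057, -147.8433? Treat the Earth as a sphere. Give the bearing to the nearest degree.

Δλ = -147.8433 − 157.6816 = -305.5249°; wrapped into (−180°, 180°]: 54.4751°.
θ = atan2( sin Δλ · cos φ₂ , cos φ₁ · sin φ₂ − sin φ₁ · cos φ₂ · cos Δλ )
  = atan2(0.77356, 0.15613) = 78.589° → normalised to [0°, 360°): 78.589°.

79°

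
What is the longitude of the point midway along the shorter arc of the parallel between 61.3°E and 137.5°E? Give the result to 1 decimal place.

Signed shortest Δλ from +61.3° to +137.5° is +76.2°.
Midpoint longitude = +61.3° + (+76.2°)/2 = +61.3° + 38.1° = +99.4°.

99.4°E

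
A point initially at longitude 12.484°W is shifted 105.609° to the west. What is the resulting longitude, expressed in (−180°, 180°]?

118.093°W

Start at -12.484°; shift −105.609° → -118.093°.
-118.093° already lies in (−180°, 180°].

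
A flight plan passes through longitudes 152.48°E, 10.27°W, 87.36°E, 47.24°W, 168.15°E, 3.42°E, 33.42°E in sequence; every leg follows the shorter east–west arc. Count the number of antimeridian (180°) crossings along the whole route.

1

Leg 1: +152.48° → -10.27°, shortest Δλ = -162.75° (west) — does not cross 180°.
Leg 2: -10.27° → +87.36°, shortest Δλ = 97.63° (east) — does not cross 180°.
Leg 3: +87.36° → -47.24°, shortest Δλ = -134.6° (west) — does not cross 180°.
Leg 4: -47.24° → +168.15°, shortest Δλ = -144.61° (west) — crosses 180°.
Leg 5: +168.15° → +3.42°, shortest Δλ = -164.73° (west) — does not cross 180°.
Leg 6: +3.42° → +33.42°, shortest Δλ = 30.0° (east) — does not cross 180°.
Total crossings: 1.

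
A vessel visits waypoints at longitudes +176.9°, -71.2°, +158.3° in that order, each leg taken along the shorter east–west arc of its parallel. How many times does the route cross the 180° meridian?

2

Leg 1: +176.9° → -71.2°, shortest Δλ = 111.9° (east) — crosses 180°.
Leg 2: -71.2° → +158.3°, shortest Δλ = -130.5° (west) — crosses 180°.
Total crossings: 2.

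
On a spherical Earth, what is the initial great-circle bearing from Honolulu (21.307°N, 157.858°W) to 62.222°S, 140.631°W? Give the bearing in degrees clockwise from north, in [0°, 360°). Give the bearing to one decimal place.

172.0°

Δλ = -140.631 − -157.858 = 17.227°.
θ = atan2( sin Δλ · cos φ₂ , cos φ₁ · sin φ₂ − sin φ₁ · cos φ₂ · cos Δλ )
  = atan2(0.13802, -0.98603) = 172.032° → normalised to [0°, 360°): 172.032°.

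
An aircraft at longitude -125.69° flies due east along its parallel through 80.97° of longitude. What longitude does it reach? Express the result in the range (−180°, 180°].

-44.72°

Start at -125.69°; shift +80.97° → -44.72°.
-44.72° already lies in (−180°, 180°].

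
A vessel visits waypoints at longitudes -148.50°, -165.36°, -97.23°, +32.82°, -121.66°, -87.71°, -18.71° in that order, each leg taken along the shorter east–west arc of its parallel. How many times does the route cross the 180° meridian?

Leg 1: -148.50° → -165.36°, shortest Δλ = -16.86° (west) — does not cross 180°.
Leg 2: -165.36° → -97.23°, shortest Δλ = 68.13° (east) — does not cross 180°.
Leg 3: -97.23° → +32.82°, shortest Δλ = 130.05° (east) — does not cross 180°.
Leg 4: +32.82° → -121.66°, shortest Δλ = -154.48° (west) — does not cross 180°.
Leg 5: -121.66° → -87.71°, shortest Δλ = 33.95° (east) — does not cross 180°.
Leg 6: -87.71° → -18.71°, shortest Δλ = 69.0° (east) — does not cross 180°.
Total crossings: 0.

0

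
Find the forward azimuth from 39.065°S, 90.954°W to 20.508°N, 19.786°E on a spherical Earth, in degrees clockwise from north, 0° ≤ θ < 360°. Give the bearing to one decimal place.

85.9°

Δλ = 19.786 − -90.954 = 110.740°.
θ = atan2( sin Δλ · cos φ₂ , cos φ₁ · sin φ₂ − sin φ₁ · cos φ₂ · cos Δλ )
  = atan2(0.87593, 0.06299) = 85.887° → normalised to [0°, 360°): 85.887°.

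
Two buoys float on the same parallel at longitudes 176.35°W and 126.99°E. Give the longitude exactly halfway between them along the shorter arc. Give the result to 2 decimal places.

Signed shortest Δλ from -176.35° to +126.99° is -56.66°.
Midpoint longitude = -176.35° + (-56.66°)/2 = -176.35° − 28.33° = -204.68°.
Normalise into (−180°, 180°]: +155.32°.
(The naïve average (-176.35 + +126.99)/2 = -24.68° is on the wrong side of the globe.)

155.32°E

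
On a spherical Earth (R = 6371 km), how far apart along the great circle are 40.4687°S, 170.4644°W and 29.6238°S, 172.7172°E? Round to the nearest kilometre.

1943 km

Δλ = 172.7172 − -170.4644 = 343.1816°; wrapped into (−180°, 180°]: -16.8184°.
Δφ = -29.6238 − -40.4687 = 10.8449°.
a = sin²(Δφ/2) + cos φ₁ · cos φ₂ · sin²(Δλ/2) = 0.023073.
c = 2·atan2(√a, √(1−a)) = 0.30498 rad → d = 6371·c ≈ 1943.02 km.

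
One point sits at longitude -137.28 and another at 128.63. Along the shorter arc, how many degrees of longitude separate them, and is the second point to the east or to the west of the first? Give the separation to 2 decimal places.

94.09° west

Raw difference: 128.63 − -137.28 = 265.91°.
Normalise into (−180°, 180°]: 265.91° − 360° = -94.09°.
Negative ⇒ the second point lies to the west; separation 94.09°.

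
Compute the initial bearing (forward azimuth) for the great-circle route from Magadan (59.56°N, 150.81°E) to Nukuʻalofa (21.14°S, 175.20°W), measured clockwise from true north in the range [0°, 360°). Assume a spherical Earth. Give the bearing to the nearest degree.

Δλ = -175.20 − 150.81 = -326.01°; wrapped into (−180°, 180°]: 33.99°.
θ = atan2( sin Δλ · cos φ₂ , cos φ₁ · sin φ₂ − sin φ₁ · cos φ₂ · cos Δλ )
  = atan2(0.52143, -0.84946) = 148.457° → normalised to [0°, 360°): 148.457°.

148°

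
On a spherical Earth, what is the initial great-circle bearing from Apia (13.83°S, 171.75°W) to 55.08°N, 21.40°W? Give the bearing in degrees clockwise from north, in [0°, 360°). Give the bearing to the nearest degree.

Δλ = -21.40 − -171.75 = 150.35°.
θ = atan2( sin Δλ · cos φ₂ , cos φ₁ · sin φ₂ − sin φ₁ · cos φ₂ · cos Δλ )
  = atan2(0.28318, 0.67726) = 22.691° → normalised to [0°, 360°): 22.691°.

23°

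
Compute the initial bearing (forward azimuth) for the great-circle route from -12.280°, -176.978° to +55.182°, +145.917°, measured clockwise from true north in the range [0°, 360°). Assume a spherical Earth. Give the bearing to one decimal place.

339.0°

Δλ = 145.917 − -176.978 = 322.895°; wrapped into (−180°, 180°]: -37.105°.
θ = atan2( sin Δλ · cos φ₂ , cos φ₁ · sin φ₂ − sin φ₁ · cos φ₂ · cos Δλ )
  = atan2(-0.34445, 0.89904) = -20.964° → normalised to [0°, 360°): 339.036°.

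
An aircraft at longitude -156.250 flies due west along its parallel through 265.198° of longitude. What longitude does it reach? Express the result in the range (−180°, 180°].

-61.448°

Start at -156.250°; shift −265.198° → -421.448°.
-421.448° lies outside (−180°, 180°]; add 360° → -61.448°.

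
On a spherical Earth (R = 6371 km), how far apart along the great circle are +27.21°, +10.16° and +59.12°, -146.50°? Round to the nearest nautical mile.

Δλ = -146.50 − 10.16 = -156.66°.
Δφ = 59.12 − 27.21 = 31.91°.
a = sin²(Δφ/2) + cos φ₁ · cos φ₂ · sin²(Δλ/2) = 0.513329.
c = 2·atan2(√a, √(1−a)) = 1.59746 rad → d = 6371·c ≈ 10177.41 km ≈ 5495.36 nmi.

5495 nmi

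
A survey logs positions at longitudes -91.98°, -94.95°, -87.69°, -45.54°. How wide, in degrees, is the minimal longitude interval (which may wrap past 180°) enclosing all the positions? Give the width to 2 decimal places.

Sort the longitudes: -94.95°, -91.98°, -87.69°, -45.54°.
Eastward gaps between consecutive values (wrapping around): 2.97°, 4.29°, 42.15°, 310.59°.
Largest gap = 310.59° ⇒ minimal covering band is its complement: 360° − 310.59° = 49.41°.
Band runs from -94.95° eastward to -45.54°.

49.41°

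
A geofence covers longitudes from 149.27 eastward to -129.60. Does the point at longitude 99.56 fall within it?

No

Band width going east from +149.27° to -129.60°: ((-129.60 − 149.27) mod 360) = 81.13°.
Offset of +99.56° east of the west edge: ((99.56 − 149.27) mod 360) = 310.29°.
310.29° > 81.13° ⇒ outside.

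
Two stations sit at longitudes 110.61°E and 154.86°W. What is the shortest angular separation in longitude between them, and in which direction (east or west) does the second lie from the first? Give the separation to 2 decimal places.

94.53° east

Raw difference: -154.86 − 110.61 = -265.47°.
Normalise into (−180°, 180°]: -265.47° + 360° = 94.53°.
Positive ⇒ the second point lies to the east; separation 94.53°.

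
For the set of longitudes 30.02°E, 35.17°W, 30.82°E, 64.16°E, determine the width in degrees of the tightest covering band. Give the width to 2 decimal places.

Sort the longitudes: -35.17°, +30.02°, +30.82°, +64.16°.
Eastward gaps between consecutive values (wrapping around): 65.19°, 0.80°, 33.34°, 260.67°.
Largest gap = 260.67° ⇒ minimal covering band is its complement: 360° − 260.67° = 99.33°.
Band runs from -35.17° eastward to +64.16°.

99.33°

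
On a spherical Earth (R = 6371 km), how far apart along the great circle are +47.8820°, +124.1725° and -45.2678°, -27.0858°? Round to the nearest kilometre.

Δλ = -27.0858 − 124.1725 = -151.2583°.
Δφ = -45.2678 − 47.8820 = -93.1498°.
a = sin²(Δφ/2) + cos φ₁ · cos φ₂ · sin²(Δλ/2) = 0.970403.
c = 2·atan2(√a, √(1−a)) = 2.79580 rad → d = 6371·c ≈ 17812.03 km.

17812 km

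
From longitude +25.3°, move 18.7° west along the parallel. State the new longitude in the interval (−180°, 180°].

Start at +25.3°; shift −18.7° → +6.6°.
+6.6° already lies in (−180°, 180°].

+6.6°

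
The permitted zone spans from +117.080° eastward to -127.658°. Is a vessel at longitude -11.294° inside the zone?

No

Band width going east from +117.080° to -127.658°: ((-127.658 − 117.080) mod 360) = 115.262°.
Offset of -11.294° east of the west edge: ((-11.294 − 117.080) mod 360) = 231.626°.
231.626° > 115.262° ⇒ outside.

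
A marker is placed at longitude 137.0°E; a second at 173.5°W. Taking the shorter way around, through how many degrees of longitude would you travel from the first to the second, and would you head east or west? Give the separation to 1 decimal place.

49.5° east

Raw difference: -173.5 − 137.0 = -310.5°.
Normalise into (−180°, 180°]: -310.5° + 360° = 49.5°.
Positive ⇒ the second point lies to the east; separation 49.5°.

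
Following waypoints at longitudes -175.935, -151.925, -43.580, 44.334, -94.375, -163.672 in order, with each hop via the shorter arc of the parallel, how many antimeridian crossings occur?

0

Leg 1: -175.935° → -151.925°, shortest Δλ = 24.01° (east) — does not cross 180°.
Leg 2: -151.925° → -43.580°, shortest Δλ = 108.345° (east) — does not cross 180°.
Leg 3: -43.580° → +44.334°, shortest Δλ = 87.914° (east) — does not cross 180°.
Leg 4: +44.334° → -94.375°, shortest Δλ = -138.709° (west) — does not cross 180°.
Leg 5: -94.375° → -163.672°, shortest Δλ = -69.297° (west) — does not cross 180°.
Total crossings: 0.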